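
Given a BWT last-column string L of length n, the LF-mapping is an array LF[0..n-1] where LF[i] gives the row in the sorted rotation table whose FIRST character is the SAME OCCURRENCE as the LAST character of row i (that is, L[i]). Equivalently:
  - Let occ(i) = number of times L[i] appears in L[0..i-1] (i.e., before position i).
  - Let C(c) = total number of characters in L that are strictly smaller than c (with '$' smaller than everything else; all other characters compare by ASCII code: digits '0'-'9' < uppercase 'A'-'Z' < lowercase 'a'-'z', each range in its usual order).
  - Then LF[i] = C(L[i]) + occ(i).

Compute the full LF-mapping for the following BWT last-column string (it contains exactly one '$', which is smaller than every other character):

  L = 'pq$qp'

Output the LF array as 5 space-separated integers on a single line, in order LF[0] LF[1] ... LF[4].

Answer: 1 3 0 4 2

Derivation:
Char counts: '$':1, 'p':2, 'q':2
C (first-col start): C('$')=0, C('p')=1, C('q')=3
L[0]='p': occ=0, LF[0]=C('p')+0=1+0=1
L[1]='q': occ=0, LF[1]=C('q')+0=3+0=3
L[2]='$': occ=0, LF[2]=C('$')+0=0+0=0
L[3]='q': occ=1, LF[3]=C('q')+1=3+1=4
L[4]='p': occ=1, LF[4]=C('p')+1=1+1=2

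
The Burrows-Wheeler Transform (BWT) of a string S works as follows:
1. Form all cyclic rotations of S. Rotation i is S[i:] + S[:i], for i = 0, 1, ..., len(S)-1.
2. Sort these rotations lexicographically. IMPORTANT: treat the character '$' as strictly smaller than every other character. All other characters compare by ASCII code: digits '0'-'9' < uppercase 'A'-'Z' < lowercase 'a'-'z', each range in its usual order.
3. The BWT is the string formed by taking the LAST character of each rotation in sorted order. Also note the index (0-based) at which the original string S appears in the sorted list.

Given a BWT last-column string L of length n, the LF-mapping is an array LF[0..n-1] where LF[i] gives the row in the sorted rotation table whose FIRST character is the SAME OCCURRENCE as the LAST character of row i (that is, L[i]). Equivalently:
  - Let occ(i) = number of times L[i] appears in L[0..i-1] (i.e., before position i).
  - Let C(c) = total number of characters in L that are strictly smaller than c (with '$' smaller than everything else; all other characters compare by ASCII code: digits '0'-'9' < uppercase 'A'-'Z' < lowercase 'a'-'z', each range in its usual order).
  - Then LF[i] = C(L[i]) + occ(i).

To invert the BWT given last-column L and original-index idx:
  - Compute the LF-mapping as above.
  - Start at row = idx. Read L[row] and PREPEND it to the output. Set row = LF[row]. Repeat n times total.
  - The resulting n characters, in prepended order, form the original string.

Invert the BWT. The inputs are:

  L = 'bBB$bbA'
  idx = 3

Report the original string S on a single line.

LF mapping: 4 2 3 0 5 6 1
Walk LF starting at row 3, prepending L[row]:
  step 1: row=3, L[3]='$', prepend. Next row=LF[3]=0
  step 2: row=0, L[0]='b', prepend. Next row=LF[0]=4
  step 3: row=4, L[4]='b', prepend. Next row=LF[4]=5
  step 4: row=5, L[5]='b', prepend. Next row=LF[5]=6
  step 5: row=6, L[6]='A', prepend. Next row=LF[6]=1
  step 6: row=1, L[1]='B', prepend. Next row=LF[1]=2
  step 7: row=2, L[2]='B', prepend. Next row=LF[2]=3
Reversed output: BBAbbb$

Answer: BBAbbb$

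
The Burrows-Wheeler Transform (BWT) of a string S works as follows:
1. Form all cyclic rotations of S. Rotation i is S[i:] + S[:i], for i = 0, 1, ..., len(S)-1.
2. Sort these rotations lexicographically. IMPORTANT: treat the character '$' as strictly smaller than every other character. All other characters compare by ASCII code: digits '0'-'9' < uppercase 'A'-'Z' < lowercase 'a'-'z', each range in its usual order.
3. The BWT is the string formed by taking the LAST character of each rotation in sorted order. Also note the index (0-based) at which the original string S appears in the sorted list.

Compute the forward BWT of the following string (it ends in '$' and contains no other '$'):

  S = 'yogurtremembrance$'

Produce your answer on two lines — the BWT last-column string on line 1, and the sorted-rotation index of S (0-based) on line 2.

Answer: ermncmroeeaybturg$
17

Derivation:
All 18 rotations (rotation i = S[i:]+S[:i]):
  rot[0] = yogurtremembrance$
  rot[1] = ogurtremembrance$y
  rot[2] = gurtremembrance$yo
  rot[3] = urtremembrance$yog
  rot[4] = rtremembrance$yogu
  rot[5] = tremembrance$yogur
  rot[6] = remembrance$yogurt
  rot[7] = emembrance$yogurtr
  rot[8] = membrance$yogurtre
  rot[9] = embrance$yogurtrem
  rot[10] = mbrance$yogurtreme
  rot[11] = brance$yogurtremem
  rot[12] = rance$yogurtrememb
  rot[13] = ance$yogurtremembr
  rot[14] = nce$yogurtremembra
  rot[15] = ce$yogurtremembran
  rot[16] = e$yogurtremembranc
  rot[17] = $yogurtremembrance
Sorted (with $ < everything):
  sorted[0] = $yogurtremembrance  (last char: 'e')
  sorted[1] = ance$yogurtremembr  (last char: 'r')
  sorted[2] = brance$yogurtremem  (last char: 'm')
  sorted[3] = ce$yogurtremembran  (last char: 'n')
  sorted[4] = e$yogurtremembranc  (last char: 'c')
  sorted[5] = embrance$yogurtrem  (last char: 'm')
  sorted[6] = emembrance$yogurtr  (last char: 'r')
  sorted[7] = gurtremembrance$yo  (last char: 'o')
  sorted[8] = mbrance$yogurtreme  (last char: 'e')
  sorted[9] = membrance$yogurtre  (last char: 'e')
  sorted[10] = nce$yogurtremembra  (last char: 'a')
  sorted[11] = ogurtremembrance$y  (last char: 'y')
  sorted[12] = rance$yogurtrememb  (last char: 'b')
  sorted[13] = remembrance$yogurt  (last char: 't')
  sorted[14] = rtremembrance$yogu  (last char: 'u')
  sorted[15] = tremembrance$yogur  (last char: 'r')
  sorted[16] = urtremembrance$yog  (last char: 'g')
  sorted[17] = yogurtremembrance$  (last char: '$')
Last column: ermncmroeeaybturg$
Original string S is at sorted index 17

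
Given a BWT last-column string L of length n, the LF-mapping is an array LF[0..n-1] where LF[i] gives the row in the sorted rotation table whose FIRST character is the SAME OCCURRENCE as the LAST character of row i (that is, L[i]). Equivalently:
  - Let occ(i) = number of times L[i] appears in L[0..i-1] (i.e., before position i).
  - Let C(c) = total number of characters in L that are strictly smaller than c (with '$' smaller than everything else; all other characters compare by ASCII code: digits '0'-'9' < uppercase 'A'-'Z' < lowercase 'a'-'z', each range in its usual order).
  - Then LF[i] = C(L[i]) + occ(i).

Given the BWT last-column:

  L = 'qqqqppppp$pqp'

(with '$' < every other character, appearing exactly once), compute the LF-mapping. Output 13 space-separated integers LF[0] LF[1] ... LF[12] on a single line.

Answer: 8 9 10 11 1 2 3 4 5 0 6 12 7

Derivation:
Char counts: '$':1, 'p':7, 'q':5
C (first-col start): C('$')=0, C('p')=1, C('q')=8
L[0]='q': occ=0, LF[0]=C('q')+0=8+0=8
L[1]='q': occ=1, LF[1]=C('q')+1=8+1=9
L[2]='q': occ=2, LF[2]=C('q')+2=8+2=10
L[3]='q': occ=3, LF[3]=C('q')+3=8+3=11
L[4]='p': occ=0, LF[4]=C('p')+0=1+0=1
L[5]='p': occ=1, LF[5]=C('p')+1=1+1=2
L[6]='p': occ=2, LF[6]=C('p')+2=1+2=3
L[7]='p': occ=3, LF[7]=C('p')+3=1+3=4
L[8]='p': occ=4, LF[8]=C('p')+4=1+4=5
L[9]='$': occ=0, LF[9]=C('$')+0=0+0=0
L[10]='p': occ=5, LF[10]=C('p')+5=1+5=6
L[11]='q': occ=4, LF[11]=C('q')+4=8+4=12
L[12]='p': occ=6, LF[12]=C('p')+6=1+6=7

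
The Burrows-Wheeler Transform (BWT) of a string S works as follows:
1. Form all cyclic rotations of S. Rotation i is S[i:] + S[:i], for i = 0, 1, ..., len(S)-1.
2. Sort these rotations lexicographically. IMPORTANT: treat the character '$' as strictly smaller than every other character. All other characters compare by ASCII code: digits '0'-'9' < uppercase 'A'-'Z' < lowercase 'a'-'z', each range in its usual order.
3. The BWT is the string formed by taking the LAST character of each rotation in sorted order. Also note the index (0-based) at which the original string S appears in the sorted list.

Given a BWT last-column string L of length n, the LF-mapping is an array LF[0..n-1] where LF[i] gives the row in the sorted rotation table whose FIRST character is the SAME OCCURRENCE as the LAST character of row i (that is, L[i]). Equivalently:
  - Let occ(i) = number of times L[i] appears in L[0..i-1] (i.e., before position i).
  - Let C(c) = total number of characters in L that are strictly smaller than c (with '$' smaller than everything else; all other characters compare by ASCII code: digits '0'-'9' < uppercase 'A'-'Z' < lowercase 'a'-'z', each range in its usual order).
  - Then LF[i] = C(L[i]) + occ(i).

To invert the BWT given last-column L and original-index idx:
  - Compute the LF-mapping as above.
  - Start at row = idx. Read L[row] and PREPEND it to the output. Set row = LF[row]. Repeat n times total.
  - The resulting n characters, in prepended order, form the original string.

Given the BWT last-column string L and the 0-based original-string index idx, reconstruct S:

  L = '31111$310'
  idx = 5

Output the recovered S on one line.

Answer: 11110313$

Derivation:
LF mapping: 7 2 3 4 5 0 8 6 1
Walk LF starting at row 5, prepending L[row]:
  step 1: row=5, L[5]='$', prepend. Next row=LF[5]=0
  step 2: row=0, L[0]='3', prepend. Next row=LF[0]=7
  step 3: row=7, L[7]='1', prepend. Next row=LF[7]=6
  step 4: row=6, L[6]='3', prepend. Next row=LF[6]=8
  step 5: row=8, L[8]='0', prepend. Next row=LF[8]=1
  step 6: row=1, L[1]='1', prepend. Next row=LF[1]=2
  step 7: row=2, L[2]='1', prepend. Next row=LF[2]=3
  step 8: row=3, L[3]='1', prepend. Next row=LF[3]=4
  step 9: row=4, L[4]='1', prepend. Next row=LF[4]=5
Reversed output: 11110313$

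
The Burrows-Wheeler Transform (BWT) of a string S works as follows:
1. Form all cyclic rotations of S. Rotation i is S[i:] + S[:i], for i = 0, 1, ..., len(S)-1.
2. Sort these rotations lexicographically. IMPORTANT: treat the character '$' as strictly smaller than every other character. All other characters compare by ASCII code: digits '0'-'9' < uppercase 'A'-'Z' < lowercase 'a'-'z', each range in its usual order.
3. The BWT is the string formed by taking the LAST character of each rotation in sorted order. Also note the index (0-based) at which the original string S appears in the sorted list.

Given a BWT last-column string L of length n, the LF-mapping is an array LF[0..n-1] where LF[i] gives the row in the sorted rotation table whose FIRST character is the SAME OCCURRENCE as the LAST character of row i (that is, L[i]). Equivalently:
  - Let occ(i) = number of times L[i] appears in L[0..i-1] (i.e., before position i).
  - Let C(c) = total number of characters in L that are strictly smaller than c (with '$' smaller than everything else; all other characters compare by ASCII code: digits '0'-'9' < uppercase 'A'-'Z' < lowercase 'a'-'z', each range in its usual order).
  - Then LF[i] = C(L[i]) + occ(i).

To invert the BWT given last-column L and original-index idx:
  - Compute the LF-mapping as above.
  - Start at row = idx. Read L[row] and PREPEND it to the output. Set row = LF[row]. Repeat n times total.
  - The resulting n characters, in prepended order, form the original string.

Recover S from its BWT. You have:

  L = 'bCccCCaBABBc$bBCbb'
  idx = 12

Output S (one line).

Answer: bbcBCcBCBaCACBbcb$

Derivation:
LF mapping: 11 6 15 16 7 8 10 2 1 3 4 17 0 12 5 9 13 14
Walk LF starting at row 12, prepending L[row]:
  step 1: row=12, L[12]='$', prepend. Next row=LF[12]=0
  step 2: row=0, L[0]='b', prepend. Next row=LF[0]=11
  step 3: row=11, L[11]='c', prepend. Next row=LF[11]=17
  step 4: row=17, L[17]='b', prepend. Next row=LF[17]=14
  step 5: row=14, L[14]='B', prepend. Next row=LF[14]=5
  step 6: row=5, L[5]='C', prepend. Next row=LF[5]=8
  step 7: row=8, L[8]='A', prepend. Next row=LF[8]=1
  step 8: row=1, L[1]='C', prepend. Next row=LF[1]=6
  step 9: row=6, L[6]='a', prepend. Next row=LF[6]=10
  step 10: row=10, L[10]='B', prepend. Next row=LF[10]=4
  step 11: row=4, L[4]='C', prepend. Next row=LF[4]=7
  step 12: row=7, L[7]='B', prepend. Next row=LF[7]=2
  step 13: row=2, L[2]='c', prepend. Next row=LF[2]=15
  step 14: row=15, L[15]='C', prepend. Next row=LF[15]=9
  step 15: row=9, L[9]='B', prepend. Next row=LF[9]=3
  step 16: row=3, L[3]='c', prepend. Next row=LF[3]=16
  step 17: row=16, L[16]='b', prepend. Next row=LF[16]=13
  step 18: row=13, L[13]='b', prepend. Next row=LF[13]=12
Reversed output: bbcBCcBCBaCACBbcb$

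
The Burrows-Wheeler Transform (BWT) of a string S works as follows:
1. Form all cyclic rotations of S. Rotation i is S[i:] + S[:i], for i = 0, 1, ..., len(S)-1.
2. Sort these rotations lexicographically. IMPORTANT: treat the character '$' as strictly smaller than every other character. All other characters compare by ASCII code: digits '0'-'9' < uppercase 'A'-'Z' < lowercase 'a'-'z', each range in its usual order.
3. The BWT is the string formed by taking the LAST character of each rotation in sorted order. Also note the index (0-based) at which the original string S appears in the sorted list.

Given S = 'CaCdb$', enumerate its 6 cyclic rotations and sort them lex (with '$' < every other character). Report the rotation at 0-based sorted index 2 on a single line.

Answer: Cdb$Ca

Derivation:
All 6 rotations (rotation i = S[i:]+S[:i]):
  rot[0] = CaCdb$
  rot[1] = aCdb$C
  rot[2] = Cdb$Ca
  rot[3] = db$CaC
  rot[4] = b$CaCd
  rot[5] = $CaCdb
Sorted (with $ < everything):
  sorted[0] = $CaCdb
  sorted[1] = CaCdb$
  sorted[2] = Cdb$Ca
  sorted[3] = aCdb$C
  sorted[4] = b$CaCd
  sorted[5] = db$CaC
sorted[2] = Cdb$Ca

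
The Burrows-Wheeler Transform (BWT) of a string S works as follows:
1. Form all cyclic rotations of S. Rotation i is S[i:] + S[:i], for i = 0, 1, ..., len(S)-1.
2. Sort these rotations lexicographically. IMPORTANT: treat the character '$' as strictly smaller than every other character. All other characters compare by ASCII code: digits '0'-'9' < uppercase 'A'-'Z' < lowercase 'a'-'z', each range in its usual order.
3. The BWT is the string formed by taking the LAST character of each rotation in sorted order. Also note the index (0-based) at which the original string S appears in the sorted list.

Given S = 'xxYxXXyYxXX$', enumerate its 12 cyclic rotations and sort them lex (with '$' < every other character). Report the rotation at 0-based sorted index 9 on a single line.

Answer: xYxXXyYxXX$x

Derivation:
All 12 rotations (rotation i = S[i:]+S[:i]):
  rot[0] = xxYxXXyYxXX$
  rot[1] = xYxXXyYxXX$x
  rot[2] = YxXXyYxXX$xx
  rot[3] = xXXyYxXX$xxY
  rot[4] = XXyYxXX$xxYx
  rot[5] = XyYxXX$xxYxX
  rot[6] = yYxXX$xxYxXX
  rot[7] = YxXX$xxYxXXy
  rot[8] = xXX$xxYxXXyY
  rot[9] = XX$xxYxXXyYx
  rot[10] = X$xxYxXXyYxX
  rot[11] = $xxYxXXyYxXX
Sorted (with $ < everything):
  sorted[0] = $xxYxXXyYxXX
  sorted[1] = X$xxYxXXyYxX
  sorted[2] = XX$xxYxXXyYx
  sorted[3] = XXyYxXX$xxYx
  sorted[4] = XyYxXX$xxYxX
  sorted[5] = YxXX$xxYxXXy
  sorted[6] = YxXXyYxXX$xx
  sorted[7] = xXX$xxYxXXyY
  sorted[8] = xXXyYxXX$xxY
  sorted[9] = xYxXXyYxXX$x
  sorted[10] = xxYxXXyYxXX$
  sorted[11] = yYxXX$xxYxXX
sorted[9] = xYxXXyYxXX$x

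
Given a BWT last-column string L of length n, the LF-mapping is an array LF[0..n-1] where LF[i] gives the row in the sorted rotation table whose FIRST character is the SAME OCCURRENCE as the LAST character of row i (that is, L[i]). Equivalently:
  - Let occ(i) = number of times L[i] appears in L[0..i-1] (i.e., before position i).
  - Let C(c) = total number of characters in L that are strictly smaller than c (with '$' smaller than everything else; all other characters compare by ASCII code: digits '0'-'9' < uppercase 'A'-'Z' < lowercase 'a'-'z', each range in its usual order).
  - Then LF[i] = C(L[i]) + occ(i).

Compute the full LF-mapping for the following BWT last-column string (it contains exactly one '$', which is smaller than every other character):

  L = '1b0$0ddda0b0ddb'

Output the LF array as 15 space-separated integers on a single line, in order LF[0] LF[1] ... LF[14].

Char counts: '$':1, '0':4, '1':1, 'a':1, 'b':3, 'd':5
C (first-col start): C('$')=0, C('0')=1, C('1')=5, C('a')=6, C('b')=7, C('d')=10
L[0]='1': occ=0, LF[0]=C('1')+0=5+0=5
L[1]='b': occ=0, LF[1]=C('b')+0=7+0=7
L[2]='0': occ=0, LF[2]=C('0')+0=1+0=1
L[3]='$': occ=0, LF[3]=C('$')+0=0+0=0
L[4]='0': occ=1, LF[4]=C('0')+1=1+1=2
L[5]='d': occ=0, LF[5]=C('d')+0=10+0=10
L[6]='d': occ=1, LF[6]=C('d')+1=10+1=11
L[7]='d': occ=2, LF[7]=C('d')+2=10+2=12
L[8]='a': occ=0, LF[8]=C('a')+0=6+0=6
L[9]='0': occ=2, LF[9]=C('0')+2=1+2=3
L[10]='b': occ=1, LF[10]=C('b')+1=7+1=8
L[11]='0': occ=3, LF[11]=C('0')+3=1+3=4
L[12]='d': occ=3, LF[12]=C('d')+3=10+3=13
L[13]='d': occ=4, LF[13]=C('d')+4=10+4=14
L[14]='b': occ=2, LF[14]=C('b')+2=7+2=9

Answer: 5 7 1 0 2 10 11 12 6 3 8 4 13 14 9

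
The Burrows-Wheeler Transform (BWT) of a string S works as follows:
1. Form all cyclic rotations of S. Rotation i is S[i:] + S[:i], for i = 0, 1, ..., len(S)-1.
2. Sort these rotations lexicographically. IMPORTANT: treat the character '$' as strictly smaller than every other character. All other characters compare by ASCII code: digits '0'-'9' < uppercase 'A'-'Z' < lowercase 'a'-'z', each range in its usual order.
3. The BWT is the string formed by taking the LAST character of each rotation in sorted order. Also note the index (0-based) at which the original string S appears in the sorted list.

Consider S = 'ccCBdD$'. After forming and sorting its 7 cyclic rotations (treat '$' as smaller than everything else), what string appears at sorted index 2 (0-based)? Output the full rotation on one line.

All 7 rotations (rotation i = S[i:]+S[:i]):
  rot[0] = ccCBdD$
  rot[1] = cCBdD$c
  rot[2] = CBdD$cc
  rot[3] = BdD$ccC
  rot[4] = dD$ccCB
  rot[5] = D$ccCBd
  rot[6] = $ccCBdD
Sorted (with $ < everything):
  sorted[0] = $ccCBdD
  sorted[1] = BdD$ccC
  sorted[2] = CBdD$cc
  sorted[3] = D$ccCBd
  sorted[4] = cCBdD$c
  sorted[5] = ccCBdD$
  sorted[6] = dD$ccCB
sorted[2] = CBdD$cc

Answer: CBdD$cc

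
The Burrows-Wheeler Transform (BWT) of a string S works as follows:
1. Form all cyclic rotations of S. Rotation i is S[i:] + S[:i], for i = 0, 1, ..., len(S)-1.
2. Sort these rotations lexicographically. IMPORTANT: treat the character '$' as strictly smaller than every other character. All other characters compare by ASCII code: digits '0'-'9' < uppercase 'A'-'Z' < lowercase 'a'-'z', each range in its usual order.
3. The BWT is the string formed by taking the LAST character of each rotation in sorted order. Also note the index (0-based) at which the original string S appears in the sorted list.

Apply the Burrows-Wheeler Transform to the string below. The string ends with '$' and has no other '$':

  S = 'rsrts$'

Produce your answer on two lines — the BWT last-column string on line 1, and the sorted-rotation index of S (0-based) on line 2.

All 6 rotations (rotation i = S[i:]+S[:i]):
  rot[0] = rsrts$
  rot[1] = srts$r
  rot[2] = rts$rs
  rot[3] = ts$rsr
  rot[4] = s$rsrt
  rot[5] = $rsrts
Sorted (with $ < everything):
  sorted[0] = $rsrts  (last char: 's')
  sorted[1] = rsrts$  (last char: '$')
  sorted[2] = rts$rs  (last char: 's')
  sorted[3] = s$rsrt  (last char: 't')
  sorted[4] = srts$r  (last char: 'r')
  sorted[5] = ts$rsr  (last char: 'r')
Last column: s$strr
Original string S is at sorted index 1

Answer: s$strr
1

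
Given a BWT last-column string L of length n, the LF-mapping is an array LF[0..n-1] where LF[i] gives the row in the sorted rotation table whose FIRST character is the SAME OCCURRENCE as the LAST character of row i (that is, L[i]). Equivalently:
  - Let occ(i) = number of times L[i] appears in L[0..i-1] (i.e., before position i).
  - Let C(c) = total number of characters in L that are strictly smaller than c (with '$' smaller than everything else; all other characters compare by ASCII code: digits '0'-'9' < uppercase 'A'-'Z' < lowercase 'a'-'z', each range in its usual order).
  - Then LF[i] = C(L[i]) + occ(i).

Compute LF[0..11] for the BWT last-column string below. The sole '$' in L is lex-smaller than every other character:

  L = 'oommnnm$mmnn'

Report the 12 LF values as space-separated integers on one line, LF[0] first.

Char counts: '$':1, 'm':5, 'n':4, 'o':2
C (first-col start): C('$')=0, C('m')=1, C('n')=6, C('o')=10
L[0]='o': occ=0, LF[0]=C('o')+0=10+0=10
L[1]='o': occ=1, LF[1]=C('o')+1=10+1=11
L[2]='m': occ=0, LF[2]=C('m')+0=1+0=1
L[3]='m': occ=1, LF[3]=C('m')+1=1+1=2
L[4]='n': occ=0, LF[4]=C('n')+0=6+0=6
L[5]='n': occ=1, LF[5]=C('n')+1=6+1=7
L[6]='m': occ=2, LF[6]=C('m')+2=1+2=3
L[7]='$': occ=0, LF[7]=C('$')+0=0+0=0
L[8]='m': occ=3, LF[8]=C('m')+3=1+3=4
L[9]='m': occ=4, LF[9]=C('m')+4=1+4=5
L[10]='n': occ=2, LF[10]=C('n')+2=6+2=8
L[11]='n': occ=3, LF[11]=C('n')+3=6+3=9

Answer: 10 11 1 2 6 7 3 0 4 5 8 9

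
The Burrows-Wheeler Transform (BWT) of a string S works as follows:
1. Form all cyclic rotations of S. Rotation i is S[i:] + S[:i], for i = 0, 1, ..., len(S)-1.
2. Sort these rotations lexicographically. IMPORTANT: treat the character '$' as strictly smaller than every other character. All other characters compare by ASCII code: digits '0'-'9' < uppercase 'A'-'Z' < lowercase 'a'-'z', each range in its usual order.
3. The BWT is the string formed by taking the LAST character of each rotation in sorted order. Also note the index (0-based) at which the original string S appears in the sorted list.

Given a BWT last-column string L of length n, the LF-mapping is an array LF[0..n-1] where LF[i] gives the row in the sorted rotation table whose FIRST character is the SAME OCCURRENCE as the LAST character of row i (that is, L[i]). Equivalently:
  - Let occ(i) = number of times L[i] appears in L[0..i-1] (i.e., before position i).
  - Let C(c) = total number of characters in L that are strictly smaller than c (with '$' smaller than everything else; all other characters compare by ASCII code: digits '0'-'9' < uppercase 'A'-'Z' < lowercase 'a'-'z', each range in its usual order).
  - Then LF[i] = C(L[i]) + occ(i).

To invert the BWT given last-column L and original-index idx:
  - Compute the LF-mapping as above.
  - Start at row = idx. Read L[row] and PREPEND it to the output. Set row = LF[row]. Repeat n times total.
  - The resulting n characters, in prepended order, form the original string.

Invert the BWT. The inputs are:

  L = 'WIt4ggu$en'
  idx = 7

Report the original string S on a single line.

LF mapping: 3 2 8 1 5 6 9 0 4 7
Walk LF starting at row 7, prepending L[row]:
  step 1: row=7, L[7]='$', prepend. Next row=LF[7]=0
  step 2: row=0, L[0]='W', prepend. Next row=LF[0]=3
  step 3: row=3, L[3]='4', prepend. Next row=LF[3]=1
  step 4: row=1, L[1]='I', prepend. Next row=LF[1]=2
  step 5: row=2, L[2]='t', prepend. Next row=LF[2]=8
  step 6: row=8, L[8]='e', prepend. Next row=LF[8]=4
  step 7: row=4, L[4]='g', prepend. Next row=LF[4]=5
  step 8: row=5, L[5]='g', prepend. Next row=LF[5]=6
  step 9: row=6, L[6]='u', prepend. Next row=LF[6]=9
  step 10: row=9, L[9]='n', prepend. Next row=LF[9]=7
Reversed output: nuggetI4W$

Answer: nuggetI4W$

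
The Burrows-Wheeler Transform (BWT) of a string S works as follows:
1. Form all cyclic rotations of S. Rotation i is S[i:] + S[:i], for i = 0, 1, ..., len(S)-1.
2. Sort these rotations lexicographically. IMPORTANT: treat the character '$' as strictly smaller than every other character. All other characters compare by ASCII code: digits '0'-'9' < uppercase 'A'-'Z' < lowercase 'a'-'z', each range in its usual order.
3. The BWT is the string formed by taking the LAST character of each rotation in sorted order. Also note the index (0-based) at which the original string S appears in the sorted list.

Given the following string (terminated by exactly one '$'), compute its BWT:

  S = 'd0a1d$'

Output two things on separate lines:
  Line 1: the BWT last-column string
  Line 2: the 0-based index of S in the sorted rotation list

Answer: dda01$
5

Derivation:
All 6 rotations (rotation i = S[i:]+S[:i]):
  rot[0] = d0a1d$
  rot[1] = 0a1d$d
  rot[2] = a1d$d0
  rot[3] = 1d$d0a
  rot[4] = d$d0a1
  rot[5] = $d0a1d
Sorted (with $ < everything):
  sorted[0] = $d0a1d  (last char: 'd')
  sorted[1] = 0a1d$d  (last char: 'd')
  sorted[2] = 1d$d0a  (last char: 'a')
  sorted[3] = a1d$d0  (last char: '0')
  sorted[4] = d$d0a1  (last char: '1')
  sorted[5] = d0a1d$  (last char: '$')
Last column: dda01$
Original string S is at sorted index 5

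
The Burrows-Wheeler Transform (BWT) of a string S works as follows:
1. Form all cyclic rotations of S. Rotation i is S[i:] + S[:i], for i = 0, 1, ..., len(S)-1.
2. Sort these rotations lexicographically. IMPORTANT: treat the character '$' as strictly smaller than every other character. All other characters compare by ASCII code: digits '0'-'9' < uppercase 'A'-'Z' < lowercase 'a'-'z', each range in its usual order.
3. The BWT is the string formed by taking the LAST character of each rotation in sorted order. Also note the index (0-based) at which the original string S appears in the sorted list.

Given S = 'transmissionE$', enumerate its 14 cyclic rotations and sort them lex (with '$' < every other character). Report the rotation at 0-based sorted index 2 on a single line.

Answer: ansmissionE$tr

Derivation:
All 14 rotations (rotation i = S[i:]+S[:i]):
  rot[0] = transmissionE$
  rot[1] = ransmissionE$t
  rot[2] = ansmissionE$tr
  rot[3] = nsmissionE$tra
  rot[4] = smissionE$tran
  rot[5] = missionE$trans
  rot[6] = issionE$transm
  rot[7] = ssionE$transmi
  rot[8] = sionE$transmis
  rot[9] = ionE$transmiss
  rot[10] = onE$transmissi
  rot[11] = nE$transmissio
  rot[12] = E$transmission
  rot[13] = $transmissionE
Sorted (with $ < everything):
  sorted[0] = $transmissionE
  sorted[1] = E$transmission
  sorted[2] = ansmissionE$tr
  sorted[3] = ionE$transmiss
  sorted[4] = issionE$transm
  sorted[5] = missionE$trans
  sorted[6] = nE$transmissio
  sorted[7] = nsmissionE$tra
  sorted[8] = onE$transmissi
  sorted[9] = ransmissionE$t
  sorted[10] = sionE$transmis
  sorted[11] = smissionE$tran
  sorted[12] = ssionE$transmi
  sorted[13] = transmissionE$
sorted[2] = ansmissionE$tr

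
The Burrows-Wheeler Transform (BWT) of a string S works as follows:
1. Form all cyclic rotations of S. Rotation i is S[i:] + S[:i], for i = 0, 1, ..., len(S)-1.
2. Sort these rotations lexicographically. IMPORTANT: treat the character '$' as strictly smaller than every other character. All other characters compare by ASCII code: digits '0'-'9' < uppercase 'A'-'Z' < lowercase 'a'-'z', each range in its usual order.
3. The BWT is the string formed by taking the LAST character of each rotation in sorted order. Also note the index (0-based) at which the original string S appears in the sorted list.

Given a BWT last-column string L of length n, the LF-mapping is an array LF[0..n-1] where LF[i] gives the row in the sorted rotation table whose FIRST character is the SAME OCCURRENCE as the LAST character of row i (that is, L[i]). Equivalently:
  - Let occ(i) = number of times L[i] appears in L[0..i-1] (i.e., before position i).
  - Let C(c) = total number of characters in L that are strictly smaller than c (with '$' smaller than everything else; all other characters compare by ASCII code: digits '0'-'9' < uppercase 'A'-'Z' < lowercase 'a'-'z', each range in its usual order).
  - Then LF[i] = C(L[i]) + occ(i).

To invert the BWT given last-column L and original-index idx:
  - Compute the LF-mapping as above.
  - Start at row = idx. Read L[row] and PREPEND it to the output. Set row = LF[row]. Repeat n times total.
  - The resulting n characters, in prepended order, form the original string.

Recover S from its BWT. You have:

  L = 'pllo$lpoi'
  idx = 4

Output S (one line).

LF mapping: 7 2 3 5 0 4 8 6 1
Walk LF starting at row 4, prepending L[row]:
  step 1: row=4, L[4]='$', prepend. Next row=LF[4]=0
  step 2: row=0, L[0]='p', prepend. Next row=LF[0]=7
  step 3: row=7, L[7]='o', prepend. Next row=LF[7]=6
  step 4: row=6, L[6]='p', prepend. Next row=LF[6]=8
  step 5: row=8, L[8]='i', prepend. Next row=LF[8]=1
  step 6: row=1, L[1]='l', prepend. Next row=LF[1]=2
  step 7: row=2, L[2]='l', prepend. Next row=LF[2]=3
  step 8: row=3, L[3]='o', prepend. Next row=LF[3]=5
  step 9: row=5, L[5]='l', prepend. Next row=LF[5]=4
Reversed output: lollipop$

Answer: lollipop$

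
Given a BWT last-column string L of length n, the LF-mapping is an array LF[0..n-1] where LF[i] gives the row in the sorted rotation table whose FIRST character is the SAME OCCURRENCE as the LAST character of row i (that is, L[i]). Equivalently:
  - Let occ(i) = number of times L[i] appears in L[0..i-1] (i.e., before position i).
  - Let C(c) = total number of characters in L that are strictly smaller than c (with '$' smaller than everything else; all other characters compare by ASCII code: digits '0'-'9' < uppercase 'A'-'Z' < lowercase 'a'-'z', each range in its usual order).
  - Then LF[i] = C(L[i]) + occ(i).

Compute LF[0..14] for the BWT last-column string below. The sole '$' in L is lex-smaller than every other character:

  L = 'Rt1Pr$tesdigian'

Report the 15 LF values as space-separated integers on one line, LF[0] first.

Char counts: '$':1, '1':1, 'P':1, 'R':1, 'a':1, 'd':1, 'e':1, 'g':1, 'i':2, 'n':1, 'r':1, 's':1, 't':2
C (first-col start): C('$')=0, C('1')=1, C('P')=2, C('R')=3, C('a')=4, C('d')=5, C('e')=6, C('g')=7, C('i')=8, C('n')=10, C('r')=11, C('s')=12, C('t')=13
L[0]='R': occ=0, LF[0]=C('R')+0=3+0=3
L[1]='t': occ=0, LF[1]=C('t')+0=13+0=13
L[2]='1': occ=0, LF[2]=C('1')+0=1+0=1
L[3]='P': occ=0, LF[3]=C('P')+0=2+0=2
L[4]='r': occ=0, LF[4]=C('r')+0=11+0=11
L[5]='$': occ=0, LF[5]=C('$')+0=0+0=0
L[6]='t': occ=1, LF[6]=C('t')+1=13+1=14
L[7]='e': occ=0, LF[7]=C('e')+0=6+0=6
L[8]='s': occ=0, LF[8]=C('s')+0=12+0=12
L[9]='d': occ=0, LF[9]=C('d')+0=5+0=5
L[10]='i': occ=0, LF[10]=C('i')+0=8+0=8
L[11]='g': occ=0, LF[11]=C('g')+0=7+0=7
L[12]='i': occ=1, LF[12]=C('i')+1=8+1=9
L[13]='a': occ=0, LF[13]=C('a')+0=4+0=4
L[14]='n': occ=0, LF[14]=C('n')+0=10+0=10

Answer: 3 13 1 2 11 0 14 6 12 5 8 7 9 4 10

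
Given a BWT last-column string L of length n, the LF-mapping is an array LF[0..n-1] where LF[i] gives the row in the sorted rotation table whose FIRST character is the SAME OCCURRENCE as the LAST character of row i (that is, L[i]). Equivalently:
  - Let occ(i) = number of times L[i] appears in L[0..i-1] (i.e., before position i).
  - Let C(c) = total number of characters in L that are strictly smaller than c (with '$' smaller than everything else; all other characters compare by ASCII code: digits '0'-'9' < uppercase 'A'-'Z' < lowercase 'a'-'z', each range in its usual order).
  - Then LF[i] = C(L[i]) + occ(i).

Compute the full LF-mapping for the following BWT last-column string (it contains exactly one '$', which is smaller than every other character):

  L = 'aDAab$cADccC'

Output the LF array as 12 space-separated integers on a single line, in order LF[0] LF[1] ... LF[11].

Answer: 6 4 1 7 8 0 9 2 5 10 11 3

Derivation:
Char counts: '$':1, 'A':2, 'C':1, 'D':2, 'a':2, 'b':1, 'c':3
C (first-col start): C('$')=0, C('A')=1, C('C')=3, C('D')=4, C('a')=6, C('b')=8, C('c')=9
L[0]='a': occ=0, LF[0]=C('a')+0=6+0=6
L[1]='D': occ=0, LF[1]=C('D')+0=4+0=4
L[2]='A': occ=0, LF[2]=C('A')+0=1+0=1
L[3]='a': occ=1, LF[3]=C('a')+1=6+1=7
L[4]='b': occ=0, LF[4]=C('b')+0=8+0=8
L[5]='$': occ=0, LF[5]=C('$')+0=0+0=0
L[6]='c': occ=0, LF[6]=C('c')+0=9+0=9
L[7]='A': occ=1, LF[7]=C('A')+1=1+1=2
L[8]='D': occ=1, LF[8]=C('D')+1=4+1=5
L[9]='c': occ=1, LF[9]=C('c')+1=9+1=10
L[10]='c': occ=2, LF[10]=C('c')+2=9+2=11
L[11]='C': occ=0, LF[11]=C('C')+0=3+0=3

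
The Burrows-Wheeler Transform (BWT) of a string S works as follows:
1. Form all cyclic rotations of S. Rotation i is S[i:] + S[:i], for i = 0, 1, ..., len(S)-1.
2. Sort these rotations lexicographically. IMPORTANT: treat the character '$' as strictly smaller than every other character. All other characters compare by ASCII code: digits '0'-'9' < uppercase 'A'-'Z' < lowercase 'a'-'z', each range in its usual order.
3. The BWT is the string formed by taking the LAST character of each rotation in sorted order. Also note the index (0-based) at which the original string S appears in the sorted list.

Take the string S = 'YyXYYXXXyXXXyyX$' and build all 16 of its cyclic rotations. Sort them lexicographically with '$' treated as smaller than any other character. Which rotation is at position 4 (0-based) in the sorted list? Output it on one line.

Answer: XXyXXXyyX$YyXYYX

Derivation:
All 16 rotations (rotation i = S[i:]+S[:i]):
  rot[0] = YyXYYXXXyXXXyyX$
  rot[1] = yXYYXXXyXXXyyX$Y
  rot[2] = XYYXXXyXXXyyX$Yy
  rot[3] = YYXXXyXXXyyX$YyX
  rot[4] = YXXXyXXXyyX$YyXY
  rot[5] = XXXyXXXyyX$YyXYY
  rot[6] = XXyXXXyyX$YyXYYX
  rot[7] = XyXXXyyX$YyXYYXX
  rot[8] = yXXXyyX$YyXYYXXX
  rot[9] = XXXyyX$YyXYYXXXy
  rot[10] = XXyyX$YyXYYXXXyX
  rot[11] = XyyX$YyXYYXXXyXX
  rot[12] = yyX$YyXYYXXXyXXX
  rot[13] = yX$YyXYYXXXyXXXy
  rot[14] = X$YyXYYXXXyXXXyy
  rot[15] = $YyXYYXXXyXXXyyX
Sorted (with $ < everything):
  sorted[0] = $YyXYYXXXyXXXyyX
  sorted[1] = X$YyXYYXXXyXXXyy
  sorted[2] = XXXyXXXyyX$YyXYY
  sorted[3] = XXXyyX$YyXYYXXXy
  sorted[4] = XXyXXXyyX$YyXYYX
  sorted[5] = XXyyX$YyXYYXXXyX
  sorted[6] = XYYXXXyXXXyyX$Yy
  sorted[7] = XyXXXyyX$YyXYYXX
  sorted[8] = XyyX$YyXYYXXXyXX
  sorted[9] = YXXXyXXXyyX$YyXY
  sorted[10] = YYXXXyXXXyyX$YyX
  sorted[11] = YyXYYXXXyXXXyyX$
  sorted[12] = yX$YyXYYXXXyXXXy
  sorted[13] = yXXXyyX$YyXYYXXX
  sorted[14] = yXYYXXXyXXXyyX$Y
  sorted[15] = yyX$YyXYYXXXyXXX
sorted[4] = XXyXXXyyX$YyXYYX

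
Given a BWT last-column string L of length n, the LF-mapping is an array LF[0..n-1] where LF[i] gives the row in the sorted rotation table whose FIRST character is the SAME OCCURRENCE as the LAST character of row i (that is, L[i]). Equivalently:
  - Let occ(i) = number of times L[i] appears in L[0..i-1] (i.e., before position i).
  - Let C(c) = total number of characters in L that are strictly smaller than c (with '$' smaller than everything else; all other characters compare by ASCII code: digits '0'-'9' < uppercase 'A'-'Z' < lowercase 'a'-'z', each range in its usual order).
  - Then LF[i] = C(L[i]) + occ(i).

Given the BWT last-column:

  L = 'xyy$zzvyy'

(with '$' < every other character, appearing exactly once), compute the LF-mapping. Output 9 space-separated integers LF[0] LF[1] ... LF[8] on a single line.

Char counts: '$':1, 'v':1, 'x':1, 'y':4, 'z':2
C (first-col start): C('$')=0, C('v')=1, C('x')=2, C('y')=3, C('z')=7
L[0]='x': occ=0, LF[0]=C('x')+0=2+0=2
L[1]='y': occ=0, LF[1]=C('y')+0=3+0=3
L[2]='y': occ=1, LF[2]=C('y')+1=3+1=4
L[3]='$': occ=0, LF[3]=C('$')+0=0+0=0
L[4]='z': occ=0, LF[4]=C('z')+0=7+0=7
L[5]='z': occ=1, LF[5]=C('z')+1=7+1=8
L[6]='v': occ=0, LF[6]=C('v')+0=1+0=1
L[7]='y': occ=2, LF[7]=C('y')+2=3+2=5
L[8]='y': occ=3, LF[8]=C('y')+3=3+3=6

Answer: 2 3 4 0 7 8 1 5 6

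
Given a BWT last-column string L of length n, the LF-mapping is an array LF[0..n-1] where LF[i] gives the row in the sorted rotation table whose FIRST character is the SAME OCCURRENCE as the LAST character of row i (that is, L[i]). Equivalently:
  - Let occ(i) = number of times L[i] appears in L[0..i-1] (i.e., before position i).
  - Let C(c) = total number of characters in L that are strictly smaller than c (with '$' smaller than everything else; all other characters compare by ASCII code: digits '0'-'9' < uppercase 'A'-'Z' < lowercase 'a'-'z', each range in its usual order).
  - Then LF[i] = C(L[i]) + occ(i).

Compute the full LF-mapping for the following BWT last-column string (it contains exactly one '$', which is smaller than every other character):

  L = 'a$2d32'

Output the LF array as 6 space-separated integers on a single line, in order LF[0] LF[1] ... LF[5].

Answer: 4 0 1 5 3 2

Derivation:
Char counts: '$':1, '2':2, '3':1, 'a':1, 'd':1
C (first-col start): C('$')=0, C('2')=1, C('3')=3, C('a')=4, C('d')=5
L[0]='a': occ=0, LF[0]=C('a')+0=4+0=4
L[1]='$': occ=0, LF[1]=C('$')+0=0+0=0
L[2]='2': occ=0, LF[2]=C('2')+0=1+0=1
L[3]='d': occ=0, LF[3]=C('d')+0=5+0=5
L[4]='3': occ=0, LF[4]=C('3')+0=3+0=3
L[5]='2': occ=1, LF[5]=C('2')+1=1+1=2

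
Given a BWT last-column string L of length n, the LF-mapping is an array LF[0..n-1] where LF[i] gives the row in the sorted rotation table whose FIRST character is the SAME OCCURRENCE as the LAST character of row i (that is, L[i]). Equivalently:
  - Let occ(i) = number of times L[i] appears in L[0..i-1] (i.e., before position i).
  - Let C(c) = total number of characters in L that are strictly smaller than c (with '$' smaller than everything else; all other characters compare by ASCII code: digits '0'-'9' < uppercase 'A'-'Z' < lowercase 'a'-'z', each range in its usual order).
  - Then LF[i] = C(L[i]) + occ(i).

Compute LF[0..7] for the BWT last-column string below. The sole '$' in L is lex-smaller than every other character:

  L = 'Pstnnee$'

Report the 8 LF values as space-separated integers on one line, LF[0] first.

Char counts: '$':1, 'P':1, 'e':2, 'n':2, 's':1, 't':1
C (first-col start): C('$')=0, C('P')=1, C('e')=2, C('n')=4, C('s')=6, C('t')=7
L[0]='P': occ=0, LF[0]=C('P')+0=1+0=1
L[1]='s': occ=0, LF[1]=C('s')+0=6+0=6
L[2]='t': occ=0, LF[2]=C('t')+0=7+0=7
L[3]='n': occ=0, LF[3]=C('n')+0=4+0=4
L[4]='n': occ=1, LF[4]=C('n')+1=4+1=5
L[5]='e': occ=0, LF[5]=C('e')+0=2+0=2
L[6]='e': occ=1, LF[6]=C('e')+1=2+1=3
L[7]='$': occ=0, LF[7]=C('$')+0=0+0=0

Answer: 1 6 7 4 5 2 3 0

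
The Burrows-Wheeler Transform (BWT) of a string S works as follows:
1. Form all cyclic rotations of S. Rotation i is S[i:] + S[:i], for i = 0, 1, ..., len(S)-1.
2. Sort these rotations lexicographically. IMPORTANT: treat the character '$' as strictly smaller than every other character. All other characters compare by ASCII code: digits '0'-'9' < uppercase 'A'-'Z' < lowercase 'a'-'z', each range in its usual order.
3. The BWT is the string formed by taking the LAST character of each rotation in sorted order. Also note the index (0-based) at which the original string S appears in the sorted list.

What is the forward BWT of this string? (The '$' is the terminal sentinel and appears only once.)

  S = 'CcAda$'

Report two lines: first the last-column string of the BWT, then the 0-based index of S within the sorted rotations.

Answer: ac$dCA
2

Derivation:
All 6 rotations (rotation i = S[i:]+S[:i]):
  rot[0] = CcAda$
  rot[1] = cAda$C
  rot[2] = Ada$Cc
  rot[3] = da$CcA
  rot[4] = a$CcAd
  rot[5] = $CcAda
Sorted (with $ < everything):
  sorted[0] = $CcAda  (last char: 'a')
  sorted[1] = Ada$Cc  (last char: 'c')
  sorted[2] = CcAda$  (last char: '$')
  sorted[3] = a$CcAd  (last char: 'd')
  sorted[4] = cAda$C  (last char: 'C')
  sorted[5] = da$CcA  (last char: 'A')
Last column: ac$dCA
Original string S is at sorted index 2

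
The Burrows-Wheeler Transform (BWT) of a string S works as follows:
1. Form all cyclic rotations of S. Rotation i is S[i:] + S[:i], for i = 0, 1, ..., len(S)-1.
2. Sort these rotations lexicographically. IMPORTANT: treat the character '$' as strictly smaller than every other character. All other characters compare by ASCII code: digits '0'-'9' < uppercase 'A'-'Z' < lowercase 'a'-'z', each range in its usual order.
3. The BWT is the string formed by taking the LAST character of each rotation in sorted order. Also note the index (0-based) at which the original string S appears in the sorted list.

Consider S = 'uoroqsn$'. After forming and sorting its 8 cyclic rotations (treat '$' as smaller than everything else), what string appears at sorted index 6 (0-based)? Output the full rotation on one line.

All 8 rotations (rotation i = S[i:]+S[:i]):
  rot[0] = uoroqsn$
  rot[1] = oroqsn$u
  rot[2] = roqsn$uo
  rot[3] = oqsn$uor
  rot[4] = qsn$uoro
  rot[5] = sn$uoroq
  rot[6] = n$uoroqs
  rot[7] = $uoroqsn
Sorted (with $ < everything):
  sorted[0] = $uoroqsn
  sorted[1] = n$uoroqs
  sorted[2] = oqsn$uor
  sorted[3] = oroqsn$u
  sorted[4] = qsn$uoro
  sorted[5] = roqsn$uo
  sorted[6] = sn$uoroq
  sorted[7] = uoroqsn$
sorted[6] = sn$uoroq

Answer: sn$uoroq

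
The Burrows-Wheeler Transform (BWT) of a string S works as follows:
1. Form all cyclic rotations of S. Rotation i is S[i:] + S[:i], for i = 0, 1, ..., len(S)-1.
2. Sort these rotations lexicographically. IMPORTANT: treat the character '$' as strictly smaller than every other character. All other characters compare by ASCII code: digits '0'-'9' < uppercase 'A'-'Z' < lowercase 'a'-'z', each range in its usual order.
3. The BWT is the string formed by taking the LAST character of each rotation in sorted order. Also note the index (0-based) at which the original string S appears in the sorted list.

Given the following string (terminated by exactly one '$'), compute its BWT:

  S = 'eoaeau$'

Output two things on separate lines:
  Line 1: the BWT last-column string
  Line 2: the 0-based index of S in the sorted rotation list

All 7 rotations (rotation i = S[i:]+S[:i]):
  rot[0] = eoaeau$
  rot[1] = oaeau$e
  rot[2] = aeau$eo
  rot[3] = eau$eoa
  rot[4] = au$eoae
  rot[5] = u$eoaea
  rot[6] = $eoaeau
Sorted (with $ < everything):
  sorted[0] = $eoaeau  (last char: 'u')
  sorted[1] = aeau$eo  (last char: 'o')
  sorted[2] = au$eoae  (last char: 'e')
  sorted[3] = eau$eoa  (last char: 'a')
  sorted[4] = eoaeau$  (last char: '$')
  sorted[5] = oaeau$e  (last char: 'e')
  sorted[6] = u$eoaea  (last char: 'a')
Last column: uoea$ea
Original string S is at sorted index 4

Answer: uoea$ea
4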